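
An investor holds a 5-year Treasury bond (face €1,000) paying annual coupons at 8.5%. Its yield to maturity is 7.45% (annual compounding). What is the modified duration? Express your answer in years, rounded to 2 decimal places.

Periodic yield y = 0.0745. First find Macaulay duration:
  t   CF        PV=CF/(1+0.0745)^t    t·PV
  1        85.00        79.1066        79.1066
  2        85.00        73.6217       147.2435
  3        85.00        68.5172       205.5516
  4        85.00        63.7666       255.0664
  5     1,085.00       757.5262     3,787.6308
  Σ                  1,042.5383     4,474.5989
P = 1,042.5383; Macaulay duration = 4,474.5989 / 1,042.5383 = 4.29202 years.
Modified duration = D_Mac / (1 + y) = 4.29202 / 1.0745 = 3.99444 years.

3.99 years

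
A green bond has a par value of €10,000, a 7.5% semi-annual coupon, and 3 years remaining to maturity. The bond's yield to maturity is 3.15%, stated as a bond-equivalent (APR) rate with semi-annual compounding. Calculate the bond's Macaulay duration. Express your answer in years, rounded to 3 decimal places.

Periodic yield y = 0.01575. Discount each cash flow and weight by its period:
  t   CF        PV=CF/(1+0.01575)^t    t·PV
  1       375.00       369.1853       369.1853
  2       375.00       363.4608       726.9216
  3       375.00       357.8251     1,073.4752
  4       375.00       352.2767     1,409.1069
  5       375.00       346.8144     1,734.0720
  6    10,375.00     9,446.4171    56,678.5028
  Σ                 11,235.9795    61,991.2639
Price P = Σ PV = 11,235.9795.
Macaulay duration = Σ(t·PV) / P = 61,991.2639 / 11,235.9795 = 5.51721 half-year periods.
In years: 5.51721 / 2 = 2.75861 years.

2.759 years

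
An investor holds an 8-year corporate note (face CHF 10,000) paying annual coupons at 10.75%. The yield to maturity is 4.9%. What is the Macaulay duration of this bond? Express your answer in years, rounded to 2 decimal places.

6.10 years

Periodic yield y = 0.049. Discount each cash flow and weight by its year:
  t   CF        PV=CF/(1+0.049)^t    t·PV
  1     1,075.00     1,024.7855     1,024.7855
  2     1,075.00       976.9166     1,953.8332
  3     1,075.00       931.2837     2,793.8511
  4     1,075.00       887.7824     3,551.1294
  5     1,075.00       846.3130     4,231.5651
  6     1,075.00       806.7808     4,840.6846
  7     1,075.00       769.0951     5,383.6657
  8    11,075.00     7,553.3538    60,426.8306
  Σ                 13,796.3109    84,206.3453
Price P = Σ PV = 13,796.3109.
Macaulay duration = Σ(t·PV) / P = 84,206.3453 / 13,796.3109 = 6.10354 years.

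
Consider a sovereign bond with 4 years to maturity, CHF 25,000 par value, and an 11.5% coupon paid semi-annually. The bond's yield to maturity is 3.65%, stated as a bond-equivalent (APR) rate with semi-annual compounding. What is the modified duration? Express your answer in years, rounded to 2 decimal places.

Periodic yield y = 0.01825. First find Macaulay duration:
  t   CF        PV=CF/(1+0.01825)^t    t·PV
  1     1,437.50     1,411.7358     1,411.7358
  2     1,437.50     1,386.4334     2,772.8668
  3     1,437.50     1,361.5845     4,084.7535
  4     1,437.50     1,337.1809     5,348.7238
  5     1,437.50     1,313.2148     6,566.0739
  6     1,437.50     1,289.6781     7,738.0689
  7     1,437.50     1,266.5634     8,865.9436
  8    26,437.50    22,876.2606   183,010.0845
  Σ                 32,242.6515   219,798.2507
P = 32,242.6515; Macaulay duration = 219,798.2507 / 32,242.6515 = 6.81700 half-year periods = 3.40850 years.
Modified duration = D_Mac / (1 + y) = 3.40850 / 1.01825 = 3.34741 years.

3.35 years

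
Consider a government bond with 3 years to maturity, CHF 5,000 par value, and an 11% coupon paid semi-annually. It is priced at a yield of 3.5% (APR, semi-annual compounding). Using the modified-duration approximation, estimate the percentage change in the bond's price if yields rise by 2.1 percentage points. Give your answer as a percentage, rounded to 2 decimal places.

Periodic yield y = 0.0175. Modified duration first:
  t   CF        PV=CF/(1+0.0175)^t    t·PV
  1       275.00       270.2703       270.2703
  2       275.00       265.6219       531.2438
  3       275.00       261.0535       783.1604
  4       275.00       256.5636     1,026.2544
  5       275.00       252.1509     1,260.7547
  6     5,275.00     4,753.5269    28,521.1614
  Σ                  6,059.1871    32,392.8449
P = 6,059.1871; D_Mac = 5.34607 half-year periods = 2.67304 yrs; D_mod = 2.67304/(1+0.0175) = 2.62706 yrs.
ΔP/P ≈ -D_mod · Δy = -2.62706 × (+0.021) = -0.055168 = -5.5168%.

-5.52%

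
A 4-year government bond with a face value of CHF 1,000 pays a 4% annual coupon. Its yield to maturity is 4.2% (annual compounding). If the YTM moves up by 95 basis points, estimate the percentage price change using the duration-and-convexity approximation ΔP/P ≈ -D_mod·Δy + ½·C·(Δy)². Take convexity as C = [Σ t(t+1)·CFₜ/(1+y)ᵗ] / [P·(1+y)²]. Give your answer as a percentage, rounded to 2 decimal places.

With y = 0.042:
  t   CF        PV=CF/(1+0.042)^t    t·PV        t(t+1)·PV
  1        40.00        38.3877        38.3877          76.7754
  2        40.00        36.8404        73.6808         221.0425
  3        40.00        35.3555       106.0665         424.2659
  4     1,040.00       882.1907     3,528.7627      17,643.8135
  Σ                    992.7743     3,746.8977      18,365.8973
P = 992.7743; D_Mac = 3.77417 yrs; D_mod = 3.62204 yrs; C = 17.03830.
Duration effect: -3.62204 × (+0.0095) = -0.034409
Convexity effect: 0.5 × 17.03830 × (0.0095)² = +0.0007689
ΔP/P ≈ -0.034409 + 0.0007689 = -0.033641 = -3.3641%.

-3.36%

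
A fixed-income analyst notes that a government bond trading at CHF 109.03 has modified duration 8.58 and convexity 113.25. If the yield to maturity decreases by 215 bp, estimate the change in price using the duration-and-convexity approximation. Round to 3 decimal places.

Duration effect: -D_mod·Δy = -8.58 × (-0.0215) = +0.184470
Convexity effect: ½·C·(Δy)² = 0.5 × 113.25 × (-0.0215)² = +0.02617490625
ΔP/P ≈ +0.184470 + 0.02617490625 = +0.21064490625
ΔP ≈ 109.03 × (+0.21064490625) = +22.9666141284375.

+CHF 22.967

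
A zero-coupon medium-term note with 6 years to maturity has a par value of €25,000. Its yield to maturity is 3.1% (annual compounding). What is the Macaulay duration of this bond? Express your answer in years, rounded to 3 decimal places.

6.000 years

A zero-coupon bond has a single cash flow at maturity, so its Macaulay duration equals its maturity: 6 years.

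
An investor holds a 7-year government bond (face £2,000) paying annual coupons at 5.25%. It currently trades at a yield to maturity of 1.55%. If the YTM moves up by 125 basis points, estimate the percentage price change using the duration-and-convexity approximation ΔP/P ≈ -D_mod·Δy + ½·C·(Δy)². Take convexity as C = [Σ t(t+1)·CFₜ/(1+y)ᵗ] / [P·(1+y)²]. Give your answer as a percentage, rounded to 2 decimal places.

With y = 0.0155:
  t   CF        PV=CF/(1+0.0155)^t    t·PV        t(t+1)·PV
  1       105.00       103.3973       103.3973         206.7947
  2       105.00       101.8191       203.6383         610.9149
  3       105.00       100.2650       300.7951       1,203.1804
  4       105.00        98.7346       394.9386       1,974.6930
  5       105.00        97.2276       486.1381       2,916.8286
  6       105.00        95.7436       574.4616       4,021.2310
  7     2,105.00     1,890.1341    13,230.9384     105,847.5068
  Σ                  2,487.3214    15,294.3074     116,781.1495
P = 2,487.3214; D_Mac = 6.14891 yrs; D_mod = 6.05505 yrs; C = 45.52825.
Duration effect: -6.05505 × (+0.0125) = -0.075688
Convexity effect: 0.5 × 45.52825 × (0.0125)² = +0.0035569
ΔP/P ≈ -0.075688 + 0.0035569 = -0.072131 = -7.2131%.

-7.21%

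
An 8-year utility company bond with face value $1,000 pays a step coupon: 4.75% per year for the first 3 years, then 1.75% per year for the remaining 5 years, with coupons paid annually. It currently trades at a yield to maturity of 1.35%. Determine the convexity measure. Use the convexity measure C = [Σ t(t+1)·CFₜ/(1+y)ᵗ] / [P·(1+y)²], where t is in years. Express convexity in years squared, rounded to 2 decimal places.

60.20

With y = 0.0135:
  t   CF        PV=CF/(1+0.0135)^t    t·PV        t(t+1)·PV
  1        47.50        46.8673        46.8673          93.7346
  2        47.50        46.2430        92.4860         277.4581
  3        47.50        45.6270       136.8811         547.5245
  4        17.50        16.5861        66.3442         331.7211
  5        17.50        16.3651        81.8256         490.9537
  6        17.50        16.1471        96.8828         678.1798
  7        17.50        15.9321       111.5244         892.1950
  8     1,017.50       913.9962     7,311.9697      65,807.7269
  Σ                  1,117.7639     7,944.7811      69,119.4937
P = 1,117.7639.
Convexity = Σ t(t+1)·PV / [P·(1+y)²] = 69,119.4937 / (1,117.7639 × 1.027182) = 60.20090.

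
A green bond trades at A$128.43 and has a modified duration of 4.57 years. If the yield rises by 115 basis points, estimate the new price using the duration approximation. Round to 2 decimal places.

Duration approximation: ΔP/P ≈ -D_mod · Δy = -4.57 × (+0.0115) = -0.052555.
New price ≈ 128.43 × (1 - 0.052555) = 121.68036135.

A$121.68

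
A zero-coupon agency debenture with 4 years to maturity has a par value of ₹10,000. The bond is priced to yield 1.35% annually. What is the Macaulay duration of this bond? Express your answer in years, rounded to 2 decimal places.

A zero-coupon bond has a single cash flow at maturity, so its Macaulay duration equals its maturity: 4 years.

4.00 years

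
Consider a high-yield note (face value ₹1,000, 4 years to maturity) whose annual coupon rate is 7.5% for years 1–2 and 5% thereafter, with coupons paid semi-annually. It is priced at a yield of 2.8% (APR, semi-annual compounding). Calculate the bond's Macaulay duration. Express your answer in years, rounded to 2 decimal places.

3.59 years

Periodic yield y = 0.014. Discount each cash flow and weight by its period:
  t   CF        PV=CF/(1+0.014)^t    t·PV
  1        37.50        36.9822        36.9822
  2        37.50        36.4716        72.9433
  3        37.50        35.9681       107.9043
  4        37.50        35.4715       141.8860
  5        25.00        23.3212       116.6058
  6        25.00        22.9992       137.9951
  7        25.00        22.6816       158.7714
  8     1,025.00       917.1075     7,336.8597
  Σ                  1,131.0029     8,109.9478
Price P = Σ PV = 1,131.0029.
Macaulay duration = Σ(t·PV) / P = 8,109.9478 / 1,131.0029 = 7.17058 half-year periods.
In years: 7.17058 / 2 = 3.58529 years.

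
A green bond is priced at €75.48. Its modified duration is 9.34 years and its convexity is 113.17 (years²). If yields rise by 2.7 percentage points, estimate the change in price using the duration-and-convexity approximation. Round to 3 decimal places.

-€15.921

Duration effect: -D_mod·Δy = -9.34 × (+0.027) = -0.252180
Convexity effect: ½·C·(Δy)² = 0.5 × 113.17 × (0.027)² = +0.041250465
ΔP/P ≈ -0.252180 + 0.041250465 = -0.210929535
ΔP ≈ 75.48 × (-0.210929535) = -15.9209613018.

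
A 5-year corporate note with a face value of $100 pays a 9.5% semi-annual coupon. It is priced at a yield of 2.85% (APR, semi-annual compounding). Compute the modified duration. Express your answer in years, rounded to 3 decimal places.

Periodic yield y = 0.01425. First find Macaulay duration:
  t   CF        PV=CF/(1+0.01425)^t    t·PV
  1         4.75         4.6833         4.6833
  2         4.75         4.6175         9.2349
  3         4.75         4.5526        13.6578
  4         4.75         4.4886        17.9545
  5         4.75         4.4256        22.1278
  6         4.75         4.3634        26.1803
  7         4.75         4.3021        30.1146
  8         4.75         4.2416        33.9331
  9         4.75         4.1820        37.6384
  10      104.75        90.9293       909.2930
  Σ                    130.7860     1,104.8177
P = 130.7860; Macaulay duration = 1,104.8177 / 130.7860 = 8.44753 half-year periods = 4.22376 years.
Modified duration = D_Mac / (1 + y) = 4.22376 / 1.01425 = 4.16442 years.

4.164 years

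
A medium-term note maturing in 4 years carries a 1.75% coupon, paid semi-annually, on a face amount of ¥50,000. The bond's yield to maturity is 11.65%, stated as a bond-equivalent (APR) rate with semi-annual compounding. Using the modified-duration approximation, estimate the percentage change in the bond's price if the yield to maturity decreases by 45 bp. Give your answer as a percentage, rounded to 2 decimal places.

+1.64%

Periodic yield y = 0.05825. Modified duration first:
  t   CF        PV=CF/(1+0.05825)^t    t·PV
  1       437.50       413.4184       413.4184
  2       437.50       390.6623       781.3246
  3       437.50       369.1588     1,107.4764
  4       437.50       348.8389     1,395.3557
  5       437.50       329.6375     1,648.1877
  6       437.50       311.4931     1,868.9584
  7       437.50       294.3473     2,060.4314
  8    50,437.50    32,066.1880   256,529.5043
  Σ                 34,523.7444   265,804.6569
P = 34,523.7444; D_Mac = 7.69918 half-year periods = 3.84959 yrs; D_mod = 3.84959/(1+0.05825) = 3.63770 yrs.
ΔP/P ≈ -D_mod · Δy = -3.63770 × (-0.0045) = +0.016370 = +1.6370%.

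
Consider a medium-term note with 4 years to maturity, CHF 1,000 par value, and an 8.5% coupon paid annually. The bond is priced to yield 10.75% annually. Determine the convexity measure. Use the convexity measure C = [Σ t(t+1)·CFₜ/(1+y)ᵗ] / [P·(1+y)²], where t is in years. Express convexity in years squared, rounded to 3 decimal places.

13.805

With y = 0.1075:
  t   CF        PV=CF/(1+0.1075)^t    t·PV        t(t+1)·PV
  1        85.00        76.7494        76.7494         153.4989
  2        85.00        69.2997       138.5994         415.7983
  3        85.00        62.5731       187.7193         750.8773
  4     1,085.00       721.1985     2,884.7939      14,423.9695
  Σ                    929.8207     3,287.8621      15,744.1439
P = 929.8207.
Convexity = Σ t(t+1)·PV / [P·(1+y)²] = 15,744.1439 / (929.8207 × 1.226556) = 13.80487.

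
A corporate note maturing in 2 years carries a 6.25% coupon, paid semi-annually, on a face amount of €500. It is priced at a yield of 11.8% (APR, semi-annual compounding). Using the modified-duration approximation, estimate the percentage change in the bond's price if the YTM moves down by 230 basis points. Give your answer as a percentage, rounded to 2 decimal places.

Periodic yield y = 0.059. Modified duration first:
  t   CF        PV=CF/(1+0.059)^t    t·PV
  1       15.625        14.7545        14.7545
  2       15.625        13.9325        27.8649
  3       15.625        13.1563        39.4688
  4      515.625       409.9682     1,639.8726
  Σ                    451.8114     1,721.9608
P = 451.8114; D_Mac = 3.81124 half-year periods = 1.90562 yrs; D_mod = 1.90562/(1+0.059) = 1.79945 yrs.
ΔP/P ≈ -D_mod · Δy = -1.79945 × (-0.023) = +0.041387 = +4.1387%.

+4.14%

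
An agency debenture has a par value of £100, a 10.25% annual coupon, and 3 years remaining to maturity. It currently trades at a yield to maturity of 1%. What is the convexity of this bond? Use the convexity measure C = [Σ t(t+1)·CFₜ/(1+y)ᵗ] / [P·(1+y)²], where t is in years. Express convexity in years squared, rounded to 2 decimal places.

With y = 0.01:
  t   CF        PV=CF/(1+0.01)^t    t·PV        t(t+1)·PV
  1        10.25        10.1485        10.1485          20.2970
  2        10.25        10.0480        20.0961          60.2882
  3       110.25       107.0076       321.0227       1,284.0908
  Σ                    127.2041       351.2673       1,364.6760
P = 127.2041.
Convexity = Σ t(t+1)·PV / [P·(1+y)²] = 1,364.6760 / (127.2041 × 1.020100) = 10.51685.

10.52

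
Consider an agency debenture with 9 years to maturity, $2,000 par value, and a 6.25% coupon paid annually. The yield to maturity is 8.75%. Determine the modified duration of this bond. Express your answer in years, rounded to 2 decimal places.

6.41 years

Periodic yield y = 0.0875. First find Macaulay duration:
  t   CF        PV=CF/(1+0.0875)^t    t·PV
  1       125.00       114.9425       114.9425
  2       125.00       105.6943       211.3886
  3       125.00        97.1901       291.5704
  4       125.00        89.3702       357.4810
  5       125.00        82.1795       410.8977
  6       125.00        75.5674       453.4043
  7       125.00        69.4873       486.4108
  8       125.00        63.8963       511.1706
  9     2,125.00       998.8391     8,989.5521
  Σ                  1,697.1668    11,826.8180
P = 1,697.1668; Macaulay duration = 11,826.8180 / 1,697.1668 = 6.96857 years.
Modified duration = D_Mac / (1 + y) = 6.96857 / 1.0875 = 6.40788 years.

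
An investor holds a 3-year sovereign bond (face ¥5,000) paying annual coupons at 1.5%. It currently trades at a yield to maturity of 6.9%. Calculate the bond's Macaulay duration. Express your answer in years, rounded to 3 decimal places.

2.952 years

Periodic yield y = 0.069. Discount each cash flow and weight by its year:
  t   CF        PV=CF/(1+0.069)^t    t·PV
  1        75.00        70.1590        70.1590
  2        75.00        65.6305       131.2610
  3     5,075.00     4,154.3485    12,463.0456
  Σ                  4,290.1381    12,664.4657
Price P = Σ PV = 4,290.1381.
Macaulay duration = Σ(t·PV) / P = 12,664.4657 / 4,290.1381 = 2.95199 years.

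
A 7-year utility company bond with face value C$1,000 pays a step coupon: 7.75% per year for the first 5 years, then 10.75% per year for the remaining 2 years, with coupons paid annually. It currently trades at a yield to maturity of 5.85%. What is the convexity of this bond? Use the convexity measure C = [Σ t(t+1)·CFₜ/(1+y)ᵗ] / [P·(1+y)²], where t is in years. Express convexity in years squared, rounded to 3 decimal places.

With y = 0.0585:
  t   CF        PV=CF/(1+0.0585)^t    t·PV        t(t+1)·PV
  1        77.50        73.2168        73.2168         146.4336
  2        77.50        69.1704       138.3407         415.0221
  3        77.50        65.3475       196.0426         784.1702
  4        77.50        61.7360       246.9439       1,234.7193
  5        77.50        58.3240       291.6201       1,749.7204
  6       107.50        76.4299       458.5794       3,210.0558
  7     1,107.50       743.8882     5,207.2177      41,657.7420
  Σ                  1,148.1128     6,611.9611      49,197.8634
P = 1,148.1128.
Convexity = Σ t(t+1)·PV / [P·(1+y)²] = 49,197.8634 / (1,148.1128 × 1.120422) = 38.24547.

38.245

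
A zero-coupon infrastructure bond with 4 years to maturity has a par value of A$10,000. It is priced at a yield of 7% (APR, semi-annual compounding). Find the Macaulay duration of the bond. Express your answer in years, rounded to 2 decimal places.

4.00 years

A zero-coupon bond has a single cash flow at maturity, so its Macaulay duration equals its maturity: 4 years.
(Equivalently: 8 semi-annual periods ÷ 2 = 4 years.)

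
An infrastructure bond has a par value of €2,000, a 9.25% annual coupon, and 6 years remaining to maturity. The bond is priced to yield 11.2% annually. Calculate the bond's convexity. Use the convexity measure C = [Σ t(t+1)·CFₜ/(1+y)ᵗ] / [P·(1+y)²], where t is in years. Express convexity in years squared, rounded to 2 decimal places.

With y = 0.112:
  t   CF        PV=CF/(1+0.112)^t    t·PV        t(t+1)·PV
  1       185.00       166.3669       166.3669         332.7338
  2       185.00       149.6105       299.2211         897.6632
  3       185.00       134.5418       403.6255       1,614.5021
  4       185.00       120.9909       483.9635       2,419.8173
  5       185.00       108.8047       544.0237       3,264.1420
  6     2,185.00     1,155.6404     6,933.8424      48,536.8970
  Σ                  1,835.9553     8,831.0430      57,065.7554
P = 1,835.9553.
Convexity = Σ t(t+1)·PV / [P·(1+y)²] = 57,065.7554 / (1,835.9553 × 1.236544) = 25.13645.

25.14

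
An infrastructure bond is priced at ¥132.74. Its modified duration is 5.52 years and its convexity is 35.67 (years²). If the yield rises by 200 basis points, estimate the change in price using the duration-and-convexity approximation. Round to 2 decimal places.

Duration effect: -D_mod·Δy = -5.52 × (+0.02) = -0.110400
Convexity effect: ½·C·(Δy)² = 0.5 × 35.67 × (0.02)² = +0.0071340
ΔP/P ≈ -0.110400 + 0.0071340 = -0.103266
ΔP ≈ 132.74 × (-0.103266) = -13.70752884.

-¥13.71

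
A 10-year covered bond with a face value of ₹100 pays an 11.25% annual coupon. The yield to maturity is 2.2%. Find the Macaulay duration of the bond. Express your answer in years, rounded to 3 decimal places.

Periodic yield y = 0.022. Discount each cash flow and weight by its year:
  t   CF        PV=CF/(1+0.022)^t    t·PV
  1        11.25        11.0078        11.0078
  2        11.25        10.7709        21.5417
  3        11.25        10.5390        31.6170
  4        11.25        10.3121        41.2486
  5        11.25        10.0902        50.4508
  6        11.25         9.8730        59.2377
  7        11.25         9.6604        67.6230
  8        11.25         9.4525        75.6198
  9        11.25         9.2490        83.2409
  10      111.25        89.4934       894.9341
  Σ                    180.4483     1,336.5215
Price P = Σ PV = 180.4483.
Macaulay duration = Σ(t·PV) / P = 1,336.5215 / 180.4483 = 7.40667 years.

7.407 years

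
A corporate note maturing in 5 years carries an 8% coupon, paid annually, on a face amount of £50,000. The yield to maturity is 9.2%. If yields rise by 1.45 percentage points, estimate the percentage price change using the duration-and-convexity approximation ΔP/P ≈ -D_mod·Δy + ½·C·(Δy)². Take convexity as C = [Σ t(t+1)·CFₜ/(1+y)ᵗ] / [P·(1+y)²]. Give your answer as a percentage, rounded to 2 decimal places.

-5.49%

With y = 0.092:
  t   CF        PV=CF/(1+0.092)^t    t·PV        t(t+1)·PV
  1     4,000.00     3,663.0037     3,663.0037       7,326.0073
  2     4,000.00     3,354.3990     6,708.7979      20,126.3938
  3     4,000.00     3,071.7939     9,215.3818      36,861.5270
  4     4,000.00     2,812.9981    11,251.9924      56,259.9619
  5    54,000.00    34,776.0753   173,880.3767   1,043,282.2600
  Σ                 47,678.2700   204,719.5524   1,163,856.1500
P = 47,678.2700; D_Mac = 4.29377 yrs; D_mod = 3.93202 yrs; C = 20.47074.
Duration effect: -3.93202 × (+0.0145) = -0.057014
Convexity effect: 0.5 × 20.47074 × (0.0145)² = +0.0021520
ΔP/P ≈ -0.057014 + 0.0021520 = -0.054862 = -5.4862%.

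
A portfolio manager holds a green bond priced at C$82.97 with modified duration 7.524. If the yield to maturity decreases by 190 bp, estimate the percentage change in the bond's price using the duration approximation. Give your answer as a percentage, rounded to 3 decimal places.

+14.296%

Duration approximation: ΔP/P ≈ -D_mod · Δy = -7.524 × (-0.019) = +0.142956.
As a percentage: +14.2956%.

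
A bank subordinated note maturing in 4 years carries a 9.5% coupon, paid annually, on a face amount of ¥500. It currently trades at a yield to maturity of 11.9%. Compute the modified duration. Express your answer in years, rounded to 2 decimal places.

3.12 years

Periodic yield y = 0.119. First find Macaulay duration:
  t   CF        PV=CF/(1+0.119)^t    t·PV
  1        47.50        42.4486        42.4486
  2        47.50        37.9344        75.8688
  3        47.50        33.9003       101.7009
  4       547.50       349.1916     1,396.7664
  Σ                    463.4749     1,616.7847
P = 463.4749; Macaulay duration = 1,616.7847 / 463.4749 = 3.48840 years.
Modified duration = D_Mac / (1 + y) = 3.48840 / 1.119 = 3.11742 years.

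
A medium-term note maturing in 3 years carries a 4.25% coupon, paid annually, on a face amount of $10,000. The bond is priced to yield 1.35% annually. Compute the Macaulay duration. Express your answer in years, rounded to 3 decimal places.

Periodic yield y = 0.0135. Discount each cash flow and weight by its year:
  t   CF        PV=CF/(1+0.0135)^t    t·PV
  1       425.00       419.3389       419.3389
  2       425.00       413.7533       827.5065
  3    10,425.00    10,013.9358    30,041.8075
  Σ                 10,847.0280    31,288.6530
Price P = Σ PV = 10,847.0280.
Macaulay duration = Σ(t·PV) / P = 31,288.6530 / 10,847.0280 = 2.88454 years.

2.885 years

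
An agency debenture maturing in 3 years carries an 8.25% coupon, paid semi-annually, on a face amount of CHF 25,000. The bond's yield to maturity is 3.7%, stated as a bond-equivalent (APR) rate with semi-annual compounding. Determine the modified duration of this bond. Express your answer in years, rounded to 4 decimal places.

2.6874 years

Periodic yield y = 0.0185. First find Macaulay duration:
  t   CF        PV=CF/(1+0.0185)^t    t·PV
  1     1,031.25     1,012.5184     1,012.5184
  2     1,031.25       994.1271     1,988.2541
  3     1,031.25       976.0698     2,928.2093
  4     1,031.25       958.3405     3,833.3619
  5     1,031.25       940.9332     4,704.6660
  6    26,031.25    23,320.0149   139,920.0892
  Σ                 28,202.0038   154,387.0990
P = 28,202.0038; Macaulay duration = 154,387.0990 / 28,202.0038 = 5.47433 half-year periods = 2.73717 years.
Modified duration = D_Mac / (1 + y) = 2.73717 / 1.0185 = 2.68745 years.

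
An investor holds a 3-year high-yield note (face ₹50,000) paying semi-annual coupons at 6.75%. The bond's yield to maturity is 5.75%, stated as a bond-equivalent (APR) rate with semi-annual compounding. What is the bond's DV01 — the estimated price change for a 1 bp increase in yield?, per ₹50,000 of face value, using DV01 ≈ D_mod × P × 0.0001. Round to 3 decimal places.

₹13.825

Periodic yield y = 0.02875.
  t   CF        PV=CF/(1+0.02875)^t    t·PV
  1     1,687.50     1,640.3402     1,640.3402
  2     1,687.50     1,594.4984     3,188.9968
  3     1,687.50     1,549.9377     4,649.8130
  4     1,687.50     1,506.6223     6,026.4892
  5     1,687.50     1,464.5174     7,322.5871
  6    51,687.50    43,604.0107   261,624.0642
  Σ                 51,359.9267   284,452.2905
P = 51,359.9267; D_Mac = 5.53841 half-year periods = 2.76920 yrs; D_mod = 2.69181 yrs.
DV01 ≈ 2.69181 × 51,359.9267 × 0.0001 = 13.825142.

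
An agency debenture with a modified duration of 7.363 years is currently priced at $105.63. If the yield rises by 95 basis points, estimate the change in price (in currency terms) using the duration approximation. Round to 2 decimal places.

Duration approximation: ΔP/P ≈ -D_mod · Δy = -7.363 × (+0.0095) = -0.0699485.
ΔP ≈ 105.63 × (-0.0699485) = -7.388660055.

-$7.39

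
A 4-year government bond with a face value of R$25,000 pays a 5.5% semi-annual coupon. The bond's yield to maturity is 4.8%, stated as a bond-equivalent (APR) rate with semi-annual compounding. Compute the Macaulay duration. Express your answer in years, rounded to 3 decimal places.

3.650 years

Periodic yield y = 0.024. Discount each cash flow and weight by its period:
  t   CF        PV=CF/(1+0.024)^t    t·PV
  1       687.50       671.3867       671.3867
  2       687.50       655.6511     1,311.3022
  3       687.50       640.2843     1,920.8528
  4       687.50       625.2776     2,501.1104
  5       687.50       610.6227     3,053.1133
  6       687.50       596.3112     3,577.8672
  7       687.50       582.3352     4,076.3461
  8    25,687.50    21,248.2020   169,985.6159
  Σ                 25,630.0707   187,097.5946
Price P = Σ PV = 25,630.0707.
Macaulay duration = Σ(t·PV) / P = 187,097.5946 / 25,630.0707 = 7.29993 half-year periods.
In years: 7.29993 / 2 = 3.64996 years.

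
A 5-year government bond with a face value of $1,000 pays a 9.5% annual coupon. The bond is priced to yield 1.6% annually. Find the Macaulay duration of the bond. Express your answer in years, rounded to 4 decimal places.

Periodic yield y = 0.016. Discount each cash flow and weight by its year:
  t   CF        PV=CF/(1+0.016)^t    t·PV
  1        95.00        93.5039        93.5039
  2        95.00        92.0314       184.0629
  3        95.00        90.5821       271.7464
  4        95.00        89.1556       356.6225
  5     1,095.00     1,011.4527     5,057.2635
  Σ                  1,376.7258     5,963.1992
Price P = Σ PV = 1,376.7258.
Macaulay duration = Σ(t·PV) / P = 5,963.1992 / 1,376.7258 = 4.33144 years.

4.3314 years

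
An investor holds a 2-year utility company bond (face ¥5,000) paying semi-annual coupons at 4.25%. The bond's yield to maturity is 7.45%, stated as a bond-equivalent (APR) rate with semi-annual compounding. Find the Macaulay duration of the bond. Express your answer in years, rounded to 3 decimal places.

Periodic yield y = 0.03725. Discount each cash flow and weight by its period:
  t   CF        PV=CF/(1+0.03725)^t    t·PV
  1       106.25       102.4343       102.4343
  2       106.25        98.7557       197.5113
  3       106.25        95.2091       285.6274
  4     5,106.25     4,411.3173    17,645.2693
  Σ                  4,707.7165    18,230.8424
Price P = Σ PV = 4,707.7165.
Macaulay duration = Σ(t·PV) / P = 18,230.8424 / 4,707.7165 = 3.87254 half-year periods.
In years: 3.87254 / 2 = 1.93627 years.

1.936 years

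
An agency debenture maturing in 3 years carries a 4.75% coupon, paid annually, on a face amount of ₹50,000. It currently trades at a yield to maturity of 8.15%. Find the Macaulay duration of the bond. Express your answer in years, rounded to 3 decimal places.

Periodic yield y = 0.0815. Discount each cash flow and weight by its year:
  t   CF        PV=CF/(1+0.0815)^t    t·PV
  1     2,375.00     2,196.0240     2,196.0240
  2     2,375.00     2,030.5354     4,061.0708
  3    52,375.00    41,404.2064   124,212.6191
  Σ                 45,630.7658   130,469.7140
Price P = Σ PV = 45,630.7658.
Macaulay duration = Σ(t·PV) / P = 130,469.7140 / 45,630.7658 = 2.85925 years.

2.859 years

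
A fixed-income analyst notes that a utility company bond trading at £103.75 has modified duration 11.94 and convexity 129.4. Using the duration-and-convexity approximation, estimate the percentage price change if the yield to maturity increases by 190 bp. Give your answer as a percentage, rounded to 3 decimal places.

-20.350%

Duration effect: -D_mod·Δy = -11.94 × (+0.019) = -0.226860
Convexity effect: ½·C·(Δy)² = 0.5 × 129.4 × (0.019)² = +0.0233567
ΔP/P ≈ -0.226860 + 0.0233567 = -0.2035033
= -20.35033%.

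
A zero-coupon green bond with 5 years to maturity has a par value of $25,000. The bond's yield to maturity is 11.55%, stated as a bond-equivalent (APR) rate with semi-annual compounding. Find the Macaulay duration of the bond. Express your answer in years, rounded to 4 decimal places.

A zero-coupon bond has a single cash flow at maturity, so its Macaulay duration equals its maturity: 5 years.
(Equivalently: 10 semi-annual periods ÷ 2 = 5 years.)

5.0000 years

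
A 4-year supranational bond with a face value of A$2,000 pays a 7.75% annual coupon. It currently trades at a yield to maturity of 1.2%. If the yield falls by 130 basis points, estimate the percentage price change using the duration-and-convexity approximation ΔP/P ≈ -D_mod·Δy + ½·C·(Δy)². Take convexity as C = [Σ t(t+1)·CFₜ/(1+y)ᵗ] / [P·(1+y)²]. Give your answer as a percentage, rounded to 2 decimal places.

+4.82%

With y = 0.012:
  t   CF        PV=CF/(1+0.012)^t    t·PV        t(t+1)·PV
  1       155.00       153.1621       153.1621         306.3241
  2       155.00       151.3459       302.6918         908.0754
  3       155.00       149.5513       448.6539       1,794.6155
  4     2,155.00     2,054.5903     8,218.3610      41,091.8052
  Σ                  2,508.6495     9,122.8688      44,100.8202
P = 2,508.6495; D_Mac = 3.63657 yrs; D_mod = 3.59344 yrs; C = 17.16507.
Duration effect: -3.59344 × (-0.013) = +0.046715
Convexity effect: 0.5 × 17.16507 × (-0.013)² = +0.0014504
ΔP/P ≈ +0.046715 + 0.0014504 = +0.048165 = +4.8165%.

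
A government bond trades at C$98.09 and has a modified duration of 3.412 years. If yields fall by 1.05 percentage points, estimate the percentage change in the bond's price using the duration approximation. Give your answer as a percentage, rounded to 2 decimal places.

Duration approximation: ΔP/P ≈ -D_mod · Δy = -3.412 × (-0.0105) = +0.035826.
As a percentage: +3.5826%.

+3.58%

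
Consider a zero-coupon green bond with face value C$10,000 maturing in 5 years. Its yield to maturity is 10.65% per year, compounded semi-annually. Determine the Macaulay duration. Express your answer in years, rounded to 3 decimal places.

A zero-coupon bond has a single cash flow at maturity, so its Macaulay duration equals its maturity: 5 years.
(Equivalently: 10 semi-annual periods ÷ 2 = 5 years.)

5.000 years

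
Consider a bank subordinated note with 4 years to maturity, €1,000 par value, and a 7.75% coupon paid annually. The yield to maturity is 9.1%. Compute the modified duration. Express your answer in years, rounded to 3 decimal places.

3.280 years

Periodic yield y = 0.091. First find Macaulay duration:
  t   CF        PV=CF/(1+0.091)^t    t·PV
  1        77.50        71.0357        71.0357
  2        77.50        65.1107       130.2214
  3        77.50        59.6798       179.0394
  4     1,077.50       760.5334     3,042.1335
  Σ                    956.3596     3,422.4300
P = 956.3596; Macaulay duration = 3,422.4300 / 956.3596 = 3.57860 years.
Modified duration = D_Mac / (1 + y) = 3.57860 / 1.091 = 3.28011 years.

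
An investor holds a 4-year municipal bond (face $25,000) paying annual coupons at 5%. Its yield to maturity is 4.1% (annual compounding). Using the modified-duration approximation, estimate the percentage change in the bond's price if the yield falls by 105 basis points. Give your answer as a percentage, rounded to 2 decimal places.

+3.76%

Periodic yield y = 0.041. Modified duration first:
  t   CF        PV=CF/(1+0.041)^t    t·PV
  1     1,250.00     1,200.7685     1,200.7685
  2     1,250.00     1,153.4760     2,306.9520
  3     1,250.00     1,108.0461     3,324.1383
  4    26,250.00    22,352.5147    89,410.0589
  Σ                 25,814.8053    96,241.9176
P = 25,814.8053; D_Mac = 3.72817 yrs; D_mod = 3.72817/(1+0.041) = 3.58133 yrs.
ΔP/P ≈ -D_mod · Δy = -3.58133 × (-0.0105) = +0.037604 = +3.7604%.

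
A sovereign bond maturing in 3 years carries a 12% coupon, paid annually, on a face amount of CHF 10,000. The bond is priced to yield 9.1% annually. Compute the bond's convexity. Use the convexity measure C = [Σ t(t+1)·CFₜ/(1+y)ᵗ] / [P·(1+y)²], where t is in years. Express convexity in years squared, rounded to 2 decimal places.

With y = 0.091:
  t   CF        PV=CF/(1+0.091)^t    t·PV        t(t+1)·PV
  1     1,200.00     1,099.9083     1,099.9083       2,199.8167
  2     1,200.00     1,008.1653     2,016.3306       6,048.9918
  3    11,200.00     8,624.6955    25,874.0865     103,496.3460
  Σ                 10,732.7691    28,990.3254     111,745.1545
P = 10,732.7691.
Convexity = Σ t(t+1)·PV / [P·(1+y)²] = 111,745.1545 / (10,732.7691 × 1.190281) = 8.74717.

8.75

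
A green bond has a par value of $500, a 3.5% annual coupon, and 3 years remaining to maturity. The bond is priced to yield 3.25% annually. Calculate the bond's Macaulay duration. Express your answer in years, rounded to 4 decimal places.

Periodic yield y = 0.0325. Discount each cash flow and weight by its year:
  t   CF        PV=CF/(1+0.0325)^t    t·PV
  1        17.50        16.9492        16.9492
  2        17.50        16.4156        32.8313
  3       517.50       470.1540     1,410.4621
  Σ                    503.5188     1,460.2426
Price P = Σ PV = 503.5188.
Macaulay duration = Σ(t·PV) / P = 1,460.2426 / 503.5188 = 2.90008 years.

2.9001 years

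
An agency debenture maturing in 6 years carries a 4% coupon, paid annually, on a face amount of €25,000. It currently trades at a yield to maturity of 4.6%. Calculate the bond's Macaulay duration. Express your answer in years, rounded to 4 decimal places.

5.4417 years

Periodic yield y = 0.046. Discount each cash flow and weight by its year:
  t   CF        PV=CF/(1+0.046)^t    t·PV
  1     1,000.00       956.0229       956.0229
  2     1,000.00       913.9799     1,827.9597
  3     1,000.00       873.7857     2,621.3572
  4     1,000.00       835.3592     3,341.4368
  5     1,000.00       798.6226     3,993.1128
  6    26,000.00    19,851.0389   119,106.2335
  Σ                 24,228.8092   131,846.1230
Price P = Σ PV = 24,228.8092.
Macaulay duration = Σ(t·PV) / P = 131,846.1230 / 24,228.8092 = 5.44171 years.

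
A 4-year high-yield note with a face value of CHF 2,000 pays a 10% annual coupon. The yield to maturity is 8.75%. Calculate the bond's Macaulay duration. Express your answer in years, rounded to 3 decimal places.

3.498 years

Periodic yield y = 0.0875. Discount each cash flow and weight by its year:
  t   CF        PV=CF/(1+0.0875)^t    t·PV
  1       200.00       183.9080       183.9080
  2       200.00       169.1108       338.2217
  3       200.00       155.5042       466.5127
  4     2,200.00     1,572.9163     6,291.6653
  Σ                  2,081.4394     7,280.3077
Price P = Σ PV = 2,081.4394.
Macaulay duration = Σ(t·PV) / P = 7,280.3077 / 2,081.4394 = 3.49773 years.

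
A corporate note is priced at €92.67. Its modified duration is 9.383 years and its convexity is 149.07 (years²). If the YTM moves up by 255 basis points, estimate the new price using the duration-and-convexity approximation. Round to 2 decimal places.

€74.99

Duration effect: -D_mod·Δy = -9.383 × (+0.0255) = -0.2392665
Convexity effect: ½·C·(Δy)² = 0.5 × 149.07 × (0.0255)² = +0.04846638375
ΔP/P ≈ -0.2392665 + 0.04846638375 = -0.19080011625
New price ≈ 92.67 × (1 - 0.19080011625) = 74.9885532271125.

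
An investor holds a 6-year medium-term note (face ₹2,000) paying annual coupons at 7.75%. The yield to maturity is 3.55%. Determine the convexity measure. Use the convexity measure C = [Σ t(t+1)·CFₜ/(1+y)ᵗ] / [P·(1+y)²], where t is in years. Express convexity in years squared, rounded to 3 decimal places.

With y = 0.0355:
  t   CF        PV=CF/(1+0.0355)^t    t·PV        t(t+1)·PV
  1       155.00       149.6861       149.6861         299.3723
  2       155.00       144.5545       289.1089         867.3268
  3       155.00       139.5987       418.7961       1,675.1845
  4       155.00       134.8128       539.2514       2,696.2570
  5       155.00       130.1911       650.9553       3,905.7320
  6     2,155.00     1,748.0210    10,488.1262      73,416.8836
  Σ                  2,446.8643    12,535.9241      82,860.7560
P = 2,446.8643.
Convexity = Σ t(t+1)·PV / [P·(1+y)²] = 82,860.7560 / (2,446.8643 × 1.072260) = 31.58194.

31.582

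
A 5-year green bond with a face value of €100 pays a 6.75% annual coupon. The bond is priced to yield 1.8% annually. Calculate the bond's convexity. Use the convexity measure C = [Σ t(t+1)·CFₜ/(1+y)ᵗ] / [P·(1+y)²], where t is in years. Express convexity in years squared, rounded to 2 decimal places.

24.88

With y = 0.018:
  t   CF        PV=CF/(1+0.018)^t    t·PV        t(t+1)·PV
  1         6.75         6.6306         6.6306          13.2613
  2         6.75         6.5134        13.0268          39.0804
  3         6.75         6.3982        19.1947          76.7789
  4         6.75         6.2851        25.1404         125.7021
  5       106.75        97.6403       488.2014       2,929.2082
  Σ                    123.4677       552.1940       3,184.0310
P = 123.4677.
Convexity = Σ t(t+1)·PV / [P·(1+y)²] = 3,184.0310 / (123.4677 × 1.036324) = 24.88447.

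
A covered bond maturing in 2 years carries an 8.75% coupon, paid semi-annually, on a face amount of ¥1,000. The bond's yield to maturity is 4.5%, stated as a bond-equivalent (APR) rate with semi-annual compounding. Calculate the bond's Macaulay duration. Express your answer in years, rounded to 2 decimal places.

Periodic yield y = 0.0225. Discount each cash flow and weight by its period:
  t   CF        PV=CF/(1+0.0225)^t    t·PV
  1        43.75        42.7873        42.7873
  2        43.75        41.8458        83.6915
  3        43.75        40.9249       122.7748
  4     1,043.75       954.8677     3,819.4710
  Σ                  1,080.4257     4,068.7246
Price P = Σ PV = 1,080.4257.
Macaulay duration = Σ(t·PV) / P = 4,068.7246 / 1,080.4257 = 3.76585 half-year periods.
In years: 3.76585 / 2 = 1.88293 years.

1.88 years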